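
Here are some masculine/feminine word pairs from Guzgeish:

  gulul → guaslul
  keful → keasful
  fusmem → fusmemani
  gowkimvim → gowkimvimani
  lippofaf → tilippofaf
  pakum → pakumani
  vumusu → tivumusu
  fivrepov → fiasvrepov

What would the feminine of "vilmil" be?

pakum and keful both have last vowel 'u' yet inflect differently (pakumani, keasful), so the last vowel is not what conditions the rule; the final letter is.
"vilmil" ends in -l. The stems ending in -l (keful → keasful, gulul → guaslul) insert -as- after the first vowel.
The other patterns: stems ending in -m add -ani; stems ending in -f or -u add the prefix ti-.
So vilmil → viaslmil.

viaslmil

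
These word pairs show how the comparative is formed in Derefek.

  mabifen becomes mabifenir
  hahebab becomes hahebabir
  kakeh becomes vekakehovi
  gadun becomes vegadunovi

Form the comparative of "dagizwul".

dagizwulir

mabifen and gadun both end in -n yet inflect differently (mabifenir, vegadunovi), so the final letter is not what conditions the rule; the number of vowels is.
"dagizwul" has 3 vowels. The stems with 3 vowels (mabifen → mabifenir, hahebab → hahebabir) add -ir.
So dagizwul → dagizwulir.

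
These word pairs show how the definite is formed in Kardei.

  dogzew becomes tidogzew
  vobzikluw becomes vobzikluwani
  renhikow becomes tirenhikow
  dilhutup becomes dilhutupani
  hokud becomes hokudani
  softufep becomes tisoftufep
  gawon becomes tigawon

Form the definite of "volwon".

tivolwon

vobzikluw and dogzew both end in -w yet inflect differently (vobzikluwani, tidogzew), so the final letter is not what conditions the rule; the last vowel is.
"volwon" has last vowel 'o'. The stems whose last vowel is 'o' (renhikow → tirenhikow, gawon → tigawon) add the prefix ti-.
So volwon → tivolwon.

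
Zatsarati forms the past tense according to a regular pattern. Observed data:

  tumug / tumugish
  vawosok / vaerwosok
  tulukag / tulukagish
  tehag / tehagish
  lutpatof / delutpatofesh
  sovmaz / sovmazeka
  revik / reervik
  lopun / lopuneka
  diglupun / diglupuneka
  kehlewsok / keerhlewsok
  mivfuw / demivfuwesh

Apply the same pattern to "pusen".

puseneka

sovmaz and tehag both have last vowel 'a' yet inflect differently (sovmazeka, tehagish), so the last vowel is not what conditions the rule; the final letter is.
"pusen" ends in -n. The stems ending in -n (diglupun → diglupuneka, lopun → lopuneka) add -eka.
The other patterns: stems ending in -k insert -er- after the first vowel; stems ending in -g add -ish; stems ending in -f or -w add de- … -esh around the stem.
So pusen → puseneka.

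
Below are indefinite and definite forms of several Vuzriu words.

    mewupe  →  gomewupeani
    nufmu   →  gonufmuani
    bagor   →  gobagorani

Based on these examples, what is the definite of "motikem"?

Every pair shown (mewupe → gomewupeani, nufmu → gonufmuani, bagor → gobagorani) follows the same rule: add go- … -ani around the stem.
So motikem → gomotikemani.

gomotikemani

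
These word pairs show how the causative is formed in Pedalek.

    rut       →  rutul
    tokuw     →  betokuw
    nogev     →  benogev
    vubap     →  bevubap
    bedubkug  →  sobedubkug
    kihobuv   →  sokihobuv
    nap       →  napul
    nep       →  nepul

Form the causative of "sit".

situl

nep and vubap both end in -p yet inflect differently (nepul, bevubap), so the final letter is not what conditions the rule; the number of vowels is.
"sit" has 1 vowel. The stems with 1 vowel (rut → rutul, nep → nepul, nap → napul) add -ul.
The other patterns: stems with 2 vowels add the prefix be-; stems with 3 vowels add the prefix so-.
So sit → situl.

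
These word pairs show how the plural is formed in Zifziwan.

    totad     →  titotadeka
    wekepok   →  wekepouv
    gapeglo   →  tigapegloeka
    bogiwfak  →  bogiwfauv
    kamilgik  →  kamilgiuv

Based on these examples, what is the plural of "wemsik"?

bogiwfak and totad both have last vowel 'a' yet inflect differently (bogiwfauv, titotadeka), so the last vowel is not what conditions the rule; the final letter is.
"wemsik" ends in -k. The stems ending in -k (wekepok → wekepouv, bogiwfak → bogiwfauv, kamilgik → kamilgiuv) drop the final letter and add -uv.
So wemsik → wemsiuv.

wemsiuv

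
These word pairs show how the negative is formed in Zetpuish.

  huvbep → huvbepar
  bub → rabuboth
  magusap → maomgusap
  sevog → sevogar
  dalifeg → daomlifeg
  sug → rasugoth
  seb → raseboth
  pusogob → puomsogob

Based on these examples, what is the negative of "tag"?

ratagoth

sug and sevog both end in -g yet inflect differently (rasugoth, sevogar), so the final letter is not what conditions the rule; the number of vowels is.
"tag" has 1 vowel. The stems with 1 vowel (sug → rasugoth, seb → raseboth, bub → rabuboth) add ra- … -oth around the stem.
The other patterns: stems with 2 vowels add -ar; stems with 3 vowels insert -om- after the first vowel.
So tag → ratagoth.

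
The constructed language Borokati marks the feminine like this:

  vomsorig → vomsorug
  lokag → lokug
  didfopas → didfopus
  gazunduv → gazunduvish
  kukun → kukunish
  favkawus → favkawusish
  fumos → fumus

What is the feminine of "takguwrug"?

"takguwrug" has last vowel 'u'. The stems whose last vowel is 'u' (gazunduv → gazunduvish, favkawus → favkawusish, kukun → kukunish) add -ish.
The other pattern: stems whose last vowel is 'a', 'i' or 'o' change the last vowel to 'u'.
So takguwrug → takguwrugish.

takguwrugish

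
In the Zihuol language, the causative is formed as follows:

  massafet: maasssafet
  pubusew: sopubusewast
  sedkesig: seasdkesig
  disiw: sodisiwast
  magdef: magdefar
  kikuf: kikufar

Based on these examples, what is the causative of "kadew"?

sokadewast

pubusew and magdef both have last vowel 'e' yet inflect differently (sopubusewast, magdefar), so the last vowel is not what conditions the rule; the final letter is.
"kadew" ends in -w. The stems ending in -w (pubusew → sopubusewast, disiw → sodisiwast) add so- … -ast around the stem.
The other patterns: stems ending in -f add -ar; stems ending in -g or -t insert -as- after the first vowel.
So kadew → sokadewast.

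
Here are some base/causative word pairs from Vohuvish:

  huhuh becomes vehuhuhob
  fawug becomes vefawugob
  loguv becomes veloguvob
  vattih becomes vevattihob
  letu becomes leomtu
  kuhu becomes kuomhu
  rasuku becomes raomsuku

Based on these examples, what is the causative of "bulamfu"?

buomlamfu

huhuh and letu both have last vowel 'u' yet inflect differently (vehuhuhob, leomtu), so the last vowel is not what conditions the rule; whether the stem ends in a vowel or a consonant is.
"bulamfu" ends in a vowel. The stems ending in a vowel (letu → leomtu, kuhu → kuomhu, rasuku → raomsuku) insert -om- after the first vowel.
The other pattern: stems ending in a consonant add ve- … -ob around the stem.
So bulamfu → buomlamfu.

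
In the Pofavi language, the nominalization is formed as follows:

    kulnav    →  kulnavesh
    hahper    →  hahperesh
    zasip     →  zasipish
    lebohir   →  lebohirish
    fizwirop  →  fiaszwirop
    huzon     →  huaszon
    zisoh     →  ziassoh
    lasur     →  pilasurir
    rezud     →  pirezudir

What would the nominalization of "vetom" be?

"vetom" has last vowel 'o'. The stems whose last vowel is 'o' (fizwirop → fiaszwirop, huzon → huaszon, zisoh → ziassoh) insert -as- after the first vowel.
The other patterns: stems whose last vowel is 'a' or 'e' add -esh; stems whose last vowel is 'i' add -ish; stems whose last vowel is 'u' add pi- … -ir around the stem.
So vetom → veastom.

veastom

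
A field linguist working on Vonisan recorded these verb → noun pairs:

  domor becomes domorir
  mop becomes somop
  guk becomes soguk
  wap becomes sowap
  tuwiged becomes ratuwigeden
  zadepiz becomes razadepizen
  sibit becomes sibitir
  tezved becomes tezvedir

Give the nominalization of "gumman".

gummanir

tezved and tuwiged both end in -d yet inflect differently (tezvedir, ratuwigeden), so the final letter is not what conditions the rule; the number of vowels is.
"gumman" has 2 vowels. The stems with 2 vowels (domor → domorir, tezved → tezvedir, sibit → sibitir) add -ir.
So gumman → gummanir.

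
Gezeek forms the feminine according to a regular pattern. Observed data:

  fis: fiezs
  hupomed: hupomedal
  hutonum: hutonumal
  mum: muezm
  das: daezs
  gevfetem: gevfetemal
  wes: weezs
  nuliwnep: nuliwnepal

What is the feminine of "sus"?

suezs

hutonum and mum both end in -m yet inflect differently (hutonumal, muezm), so the final letter is not what conditions the rule; the number of vowels is.
"sus" has 1 vowel. The stems with 1 vowel (fis → fiezs, wes → weezs, mum → muezm) insert -ez- after the first vowel.
The other pattern: stems with 3 vowels add -al.
So sus → suezs.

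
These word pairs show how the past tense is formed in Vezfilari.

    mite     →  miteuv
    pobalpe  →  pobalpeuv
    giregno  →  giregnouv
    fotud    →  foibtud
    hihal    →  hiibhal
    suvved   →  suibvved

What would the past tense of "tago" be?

"tago" ends in a vowel. The stems ending in a vowel (mite → miteuv, pobalpe → pobalpeuv, giregno → giregnouv) add -uv.
So tago → tagouv.

tagouv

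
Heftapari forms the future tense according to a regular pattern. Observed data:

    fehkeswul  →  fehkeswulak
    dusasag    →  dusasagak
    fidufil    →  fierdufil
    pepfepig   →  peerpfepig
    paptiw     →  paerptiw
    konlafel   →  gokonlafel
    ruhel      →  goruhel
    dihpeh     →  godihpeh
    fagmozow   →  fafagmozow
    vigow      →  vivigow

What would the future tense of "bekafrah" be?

fehkeswul and fidufil both end in -l yet inflect differently (fehkeswulak, fierdufil), so the final letter is not what conditions the rule; the last vowel is.
"bekafrah" has last vowel 'a'. The one such stem in the data (dusasag → dusasagak) adds -ak, so the same rule applies.
The other patterns: stems whose last vowel is 'i' insert -er- after the first vowel; stems whose last vowel is 'e' add the prefix go-; stems whose last vowel is 'o' repeat the first consonant+vowel as a prefix.
So bekafrah → bekafrahak.

bekafrahak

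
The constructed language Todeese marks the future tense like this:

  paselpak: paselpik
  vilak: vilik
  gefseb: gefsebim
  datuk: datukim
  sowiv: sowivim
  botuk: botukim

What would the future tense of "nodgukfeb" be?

nodgukfebim

paselpak and datuk both end in -k yet inflect differently (paselpik, datukim), so the final letter is not what conditions the rule; the last vowel is.
"nodgukfeb" has last vowel 'e'. The one such stem in the data (gefseb → gefsebim) adds -im, so the same rule applies.
So nodgukfeb → nodgukfebim.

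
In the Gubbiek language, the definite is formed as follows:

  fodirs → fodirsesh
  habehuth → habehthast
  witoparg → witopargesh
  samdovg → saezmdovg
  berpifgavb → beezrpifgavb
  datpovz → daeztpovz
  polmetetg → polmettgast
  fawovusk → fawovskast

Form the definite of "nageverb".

nageverbesh

"nageverb" has second-to-last letter 'r'. The stems whose second-to-last letter is 'r' (witoparg → witopargesh, fodirs → fodirsesh) add -esh.
So nageverb → nageverbesh.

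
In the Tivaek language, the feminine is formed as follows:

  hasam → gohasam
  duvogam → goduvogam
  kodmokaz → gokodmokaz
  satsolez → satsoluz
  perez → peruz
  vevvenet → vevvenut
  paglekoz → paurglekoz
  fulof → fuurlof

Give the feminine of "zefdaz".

kodmokaz and satsolez both end in -z yet inflect differently (gokodmokaz, satsoluz), so the final letter is not what conditions the rule; the last vowel is.
"zefdaz" has last vowel 'a'. The stems whose last vowel is 'a' (hasam → gohasam, duvogam → goduvogam, kodmokaz → gokodmokaz) add the prefix go-.
The other patterns: stems whose last vowel is 'e' change the last vowel to 'u'; stems whose last vowel is 'o' insert -ur- after the first vowel.
So zefdaz → gozefdaz.

gozefdaz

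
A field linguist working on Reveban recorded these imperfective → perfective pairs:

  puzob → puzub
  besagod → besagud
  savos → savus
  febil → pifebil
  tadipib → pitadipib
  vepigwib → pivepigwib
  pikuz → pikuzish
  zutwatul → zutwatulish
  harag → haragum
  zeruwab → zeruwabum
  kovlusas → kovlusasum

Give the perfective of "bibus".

puzob and tadipib both end in -b yet inflect differently (puzub, pitadipib), so the final letter is not what conditions the rule; the last vowel is.
"bibus" has last vowel 'u'. The stems whose last vowel is 'u' (pikuz → pikuzish, zutwatul → zutwatulish) add -ish.
So bibus → bibusish.

bibusish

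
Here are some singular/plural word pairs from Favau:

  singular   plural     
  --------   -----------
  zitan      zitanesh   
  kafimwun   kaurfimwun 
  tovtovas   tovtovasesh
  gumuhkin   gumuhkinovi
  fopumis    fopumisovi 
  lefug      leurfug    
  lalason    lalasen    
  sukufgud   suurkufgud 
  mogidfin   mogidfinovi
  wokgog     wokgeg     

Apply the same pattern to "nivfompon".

kafimwun and gumuhkin both end in -n yet inflect differently (kaurfimwun, gumuhkinovi), so the final letter is not what conditions the rule; the last vowel is.
"nivfompon" has last vowel 'o'. The stems whose last vowel is 'o' (wokgog → wokgeg, lalason → lalasen) change the last vowel to 'e'.
The other patterns: stems whose last vowel is 'u' insert -ur- after the first vowel; stems whose last vowel is 'i' add -ovi; stems whose last vowel is 'a' add -esh.
So nivfompon → nivfompen.

nivfompen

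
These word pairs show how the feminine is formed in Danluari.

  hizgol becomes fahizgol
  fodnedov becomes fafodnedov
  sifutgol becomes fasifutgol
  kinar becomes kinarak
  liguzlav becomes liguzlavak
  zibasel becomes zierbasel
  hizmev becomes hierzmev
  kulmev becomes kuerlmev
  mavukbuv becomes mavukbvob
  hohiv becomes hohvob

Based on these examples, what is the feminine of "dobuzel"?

doerbuzel

"dobuzel" has last vowel 'e'. The stems whose last vowel is 'e' (zibasel → zierbasel, hizmev → hierzmev, kulmev → kuerlmev) insert -er- after the first vowel.
So dobuzel → doerbuzel.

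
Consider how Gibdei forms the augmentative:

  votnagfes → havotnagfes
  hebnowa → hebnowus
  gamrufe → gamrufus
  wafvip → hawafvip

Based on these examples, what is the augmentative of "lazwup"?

halazwup

gamrufe and votnagfes both have last vowel 'e' yet inflect differently (gamrufus, havotnagfes), so the last vowel is not what conditions the rule; whether the stem ends in a vowel or a consonant is.
"lazwup" ends in a consonant. The stems ending in a consonant (votnagfes → havotnagfes, wafvip → hawafvip) add the prefix ha-.
So lazwup → halazwup.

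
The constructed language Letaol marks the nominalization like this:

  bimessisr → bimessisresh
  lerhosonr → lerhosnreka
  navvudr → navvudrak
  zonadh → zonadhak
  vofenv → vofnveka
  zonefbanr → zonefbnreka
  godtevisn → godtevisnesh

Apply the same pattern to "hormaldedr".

hormaldedrak

"hormaldedr" has second-to-last letter 'd'. The stems whose second-to-last letter is 'd' (navvudr → navvudrak, zonadh → zonadhak) add -ak.
So hormaldedr → hormaldedrak.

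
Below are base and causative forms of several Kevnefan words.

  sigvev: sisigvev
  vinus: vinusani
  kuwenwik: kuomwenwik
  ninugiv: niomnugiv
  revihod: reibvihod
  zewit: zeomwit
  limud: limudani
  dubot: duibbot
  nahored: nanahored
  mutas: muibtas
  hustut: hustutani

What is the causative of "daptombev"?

dadaptombev

ninugiv and sigvev both end in -v yet inflect differently (niomnugiv, sisigvev), so the final letter is not what conditions the rule; the last vowel is.
"daptombev" has last vowel 'e'. The stems whose last vowel is 'e' (sigvev → sisigvev, nahored → nanahored) repeat the first consonant+vowel as a prefix.
So daptombev → dadaptombev.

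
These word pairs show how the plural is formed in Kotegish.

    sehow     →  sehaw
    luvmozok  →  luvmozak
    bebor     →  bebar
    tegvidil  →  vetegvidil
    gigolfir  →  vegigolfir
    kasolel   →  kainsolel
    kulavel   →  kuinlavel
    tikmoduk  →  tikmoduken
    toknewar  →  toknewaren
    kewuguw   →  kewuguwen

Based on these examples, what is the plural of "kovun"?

kovunen

bebor and gigolfir both end in -r yet inflect differently (bebar, vegigolfir), so the final letter is not what conditions the rule; the last vowel is.
"kovun" has last vowel 'u'. The stems whose last vowel is 'u' (tikmoduk → tikmoduken, kewuguw → kewuguwen) add -en.
The other patterns: stems whose last vowel is 'o' change the last vowel to 'a'; stems whose last vowel is 'i' add the prefix ve-; stems whose last vowel is 'e' insert -in- after the first vowel.
So kovun → kovunen.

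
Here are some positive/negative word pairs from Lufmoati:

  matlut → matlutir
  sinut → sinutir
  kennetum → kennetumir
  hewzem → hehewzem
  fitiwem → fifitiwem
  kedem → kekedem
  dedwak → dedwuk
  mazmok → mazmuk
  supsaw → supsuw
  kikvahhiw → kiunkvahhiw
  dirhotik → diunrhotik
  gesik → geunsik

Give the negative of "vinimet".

vivinimet

"vinimet" has last vowel 'e'. The stems whose last vowel is 'e' (hewzem → hehewzem, fitiwem → fifitiwem, kedem → kekedem) repeat the first consonant+vowel as a prefix.
So vinimet → vivinimet.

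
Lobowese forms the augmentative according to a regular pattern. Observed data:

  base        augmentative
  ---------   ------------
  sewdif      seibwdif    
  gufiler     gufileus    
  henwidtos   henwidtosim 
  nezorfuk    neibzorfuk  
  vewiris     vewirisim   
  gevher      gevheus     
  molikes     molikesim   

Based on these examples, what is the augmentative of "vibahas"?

vibahasim

gufiler and molikes both have last vowel 'e' yet inflect differently (gufileus, molikesim), so the last vowel is not what conditions the rule; the final letter is.
"vibahas" ends in -s. The stems ending in -s (henwidtos → henwidtosim, molikes → molikesim, vewiris → vewirisim) add -im.
The other patterns: stems ending in -r drop the final letter and add -us; stems ending in -f or -k insert -ib- after the first vowel.
So vibahas → vibahasim.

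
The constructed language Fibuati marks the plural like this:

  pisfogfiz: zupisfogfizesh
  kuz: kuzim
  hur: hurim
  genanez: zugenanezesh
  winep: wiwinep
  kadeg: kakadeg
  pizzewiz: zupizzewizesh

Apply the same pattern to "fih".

kuz and pizzewiz both end in -z yet inflect differently (kuzim, zupizzewizesh), so the final letter is not what conditions the rule; the number of vowels is.
"fih" has 1 vowel. The stems with 1 vowel (hur → hurim, kuz → kuzim) add -im.
So fih → fihim.

fihim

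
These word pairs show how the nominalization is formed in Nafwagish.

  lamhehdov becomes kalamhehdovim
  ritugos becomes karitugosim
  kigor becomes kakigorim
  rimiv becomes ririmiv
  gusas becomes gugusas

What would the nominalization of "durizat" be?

dudurizat

lamhehdov and rimiv both end in -v yet inflect differently (kalamhehdovim, ririmiv), so the final letter is not what conditions the rule; the last vowel is.
"durizat" has last vowel 'a'. The one such stem in the data (gusas → gugusas) repeats the first consonant+vowel as a prefix (as does rimiv), so the same rule applies.
The other pattern: stems whose last vowel is 'o' add ka- … -im around the stem.
So durizat → dudurizat.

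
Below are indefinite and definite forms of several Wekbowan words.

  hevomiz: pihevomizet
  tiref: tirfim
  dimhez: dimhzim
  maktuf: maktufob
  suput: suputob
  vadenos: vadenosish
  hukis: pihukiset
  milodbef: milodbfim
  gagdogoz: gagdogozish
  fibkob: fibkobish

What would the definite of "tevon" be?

maktuf and milodbef both end in -f yet inflect differently (maktufob, milodbfim), so the final letter is not what conditions the rule; the last vowel is.
"tevon" has last vowel 'o'. The stems whose last vowel is 'o' (vadenos → vadenosish, gagdogoz → gagdogozish, fibkob → fibkobish) add -ish.
The other patterns: stems whose last vowel is 'u' add -ob; stems whose last vowel is 'e' delete the last vowel and add -im; stems whose last vowel is 'i' add pi- … -et around the stem.
So tevon → tevonish.

tevonish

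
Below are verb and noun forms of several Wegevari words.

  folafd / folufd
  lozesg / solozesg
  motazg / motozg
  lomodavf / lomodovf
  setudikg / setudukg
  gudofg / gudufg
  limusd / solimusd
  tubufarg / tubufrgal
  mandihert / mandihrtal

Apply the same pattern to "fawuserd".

gudofg and tubufarg both end in -g yet inflect differently (gudufg, tubufrgal), so the final letter is not what conditions the rule; the second-to-last letter is.
"fawuserd" has second-to-last letter 'r'. The stems whose second-to-last letter is 'r' (tubufarg → tubufrgal, mandihert → mandihrtal) delete the last vowel and add -al.
So fawuserd → fawusrdal.

fawusrdal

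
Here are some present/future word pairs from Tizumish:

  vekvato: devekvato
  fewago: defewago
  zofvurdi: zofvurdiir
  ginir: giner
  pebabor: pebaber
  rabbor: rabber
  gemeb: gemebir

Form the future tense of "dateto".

dedateto

"dateto" ends in -o. The stems ending in -o (fewago → defewago, vekvato → devekvato) add the prefix de-.
The other patterns: stems ending in -r change the last vowel to 'e'; stems ending in -b or -i add -ir.
So dateto → dedateto.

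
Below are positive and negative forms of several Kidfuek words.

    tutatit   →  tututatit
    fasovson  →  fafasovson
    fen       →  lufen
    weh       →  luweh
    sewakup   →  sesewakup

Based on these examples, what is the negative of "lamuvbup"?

fen and fasovson both end in -n yet inflect differently (lufen, fafasovson), so the final letter is not what conditions the rule; the number of vowels is.
"lamuvbup" has 3 vowels. The stems with 3 vowels (tutatit → tututatit, sewakup → sesewakup, fasovson → fafasovson) repeat the first consonant+vowel as a prefix.
The other pattern: stems with 1 vowel add the prefix lu-.
So lamuvbup → lalamuvbup.

lalamuvbup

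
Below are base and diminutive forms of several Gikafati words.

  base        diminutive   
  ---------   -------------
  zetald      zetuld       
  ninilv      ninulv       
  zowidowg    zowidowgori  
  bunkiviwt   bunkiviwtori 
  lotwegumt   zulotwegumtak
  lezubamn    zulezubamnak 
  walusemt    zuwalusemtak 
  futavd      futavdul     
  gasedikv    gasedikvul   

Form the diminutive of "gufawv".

gufawvori

bunkiviwt and lotwegumt both end in -t yet inflect differently (bunkiviwtori, zulotwegumtak), so the final letter is not what conditions the rule; the second-to-last letter is.
"gufawv" has second-to-last letter 'w'. The stems whose second-to-last letter is 'w' (zowidowg → zowidowgori, bunkiviwt → bunkiviwtori) add -ori.
So gufawv → gufawvori.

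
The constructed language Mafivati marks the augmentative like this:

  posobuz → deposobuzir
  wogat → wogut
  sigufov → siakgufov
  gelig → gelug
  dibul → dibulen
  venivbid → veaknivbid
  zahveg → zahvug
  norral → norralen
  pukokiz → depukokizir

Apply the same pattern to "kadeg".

venivbid and pukokiz both have last vowel 'i' yet inflect differently (veaknivbid, depukokizir), so the last vowel is not what conditions the rule; the final letter is.
"kadeg" ends in -g. The stems ending in -g (zahveg → zahvug, gelig → gelug) change the last vowel to 'u'.
The other patterns: stems ending in -d or -v insert -ak- after the first vowel; stems ending in -z add de- … -ir around the stem; stems ending in -l add -en.
So kadeg → kadug.

kadug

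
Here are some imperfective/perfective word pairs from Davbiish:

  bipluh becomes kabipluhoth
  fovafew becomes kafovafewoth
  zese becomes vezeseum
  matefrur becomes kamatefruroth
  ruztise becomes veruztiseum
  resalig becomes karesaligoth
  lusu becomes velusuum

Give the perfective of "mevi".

vemevium

fovafew and ruztise both have last vowel 'e' yet inflect differently (kafovafewoth, veruztiseum), so the last vowel is not what conditions the rule; whether the stem ends in a vowel or a consonant is.
"mevi" ends in a vowel. The stems ending in a vowel (ruztise → veruztiseum, lusu → velusuum, zese → vezeseum) add ve- … -um around the stem.
The other pattern: stems ending in a consonant add ka- … -oth around the stem.
So mevi → vemevium.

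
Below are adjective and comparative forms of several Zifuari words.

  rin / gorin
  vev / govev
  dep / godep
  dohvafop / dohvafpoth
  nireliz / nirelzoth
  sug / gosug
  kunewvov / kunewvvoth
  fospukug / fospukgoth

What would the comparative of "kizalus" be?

kizalsoth

dohvafop and dep both end in -p yet inflect differently (dohvafpoth, godep), so the final letter is not what conditions the rule; the number of vowels is.
"kizalus" has 3 vowels. The stems with 3 vowels (nireliz → nirelzoth, dohvafop → dohvafpoth, kunewvov → kunewvvoth) delete the last vowel and add -oth.
So kizalus → kizalsoth.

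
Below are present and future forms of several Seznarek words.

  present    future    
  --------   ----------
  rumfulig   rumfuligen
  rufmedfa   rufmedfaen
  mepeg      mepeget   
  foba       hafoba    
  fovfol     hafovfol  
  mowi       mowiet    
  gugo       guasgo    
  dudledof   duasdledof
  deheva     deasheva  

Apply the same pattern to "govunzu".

rufmedfa and foba both end in -a yet inflect differently (rufmedfaen, hafoba), so the final letter is not what conditions the rule; the first letter is.
"govunzu" begins with g-. The one such stem in the data (gugo → guasgo) inserts -as- after the first vowel (as do deheva, dudledof), so the same rule applies.
The other patterns: stems beginning with r- add -en; stems beginning with f- add the prefix ha-; stems beginning with m- add -et.
So govunzu → goasvunzu.

goasvunzu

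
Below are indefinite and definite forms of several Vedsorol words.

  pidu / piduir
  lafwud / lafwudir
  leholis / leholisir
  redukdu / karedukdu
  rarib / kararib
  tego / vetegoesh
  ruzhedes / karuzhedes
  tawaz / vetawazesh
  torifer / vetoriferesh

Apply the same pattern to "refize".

redukdu and pidu both end in -u yet inflect differently (karedukdu, piduir), so the final letter is not what conditions the rule; the first letter is.
"refize" begins with r-. The stems beginning with r- (ruzhedes → karuzhedes, rarib → kararib, redukdu → karedukdu) add the prefix ka-.
So refize → karefize.

karefize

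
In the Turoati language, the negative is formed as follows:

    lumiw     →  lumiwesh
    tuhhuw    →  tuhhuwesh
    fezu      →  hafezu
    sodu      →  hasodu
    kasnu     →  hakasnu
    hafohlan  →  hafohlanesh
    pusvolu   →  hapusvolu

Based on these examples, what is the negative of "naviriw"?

"naviriw" ends in -w. The stems ending in -w (tuhhuw → tuhhuwesh, lumiw → lumiwesh) add -esh.
The other pattern: stems ending in -u add the prefix ha-.
So naviriw → naviriwesh.

naviriwesh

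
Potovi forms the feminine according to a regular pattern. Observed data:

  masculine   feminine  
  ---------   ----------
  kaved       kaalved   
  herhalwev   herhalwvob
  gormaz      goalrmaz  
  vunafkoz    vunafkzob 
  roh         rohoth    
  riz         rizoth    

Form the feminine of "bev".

riz and gormaz both end in -z yet inflect differently (rizoth, goalrmaz), so the final letter is not what conditions the rule; the number of vowels is.
"bev" has 1 vowel. The stems with 1 vowel (roh → rohoth, riz → rizoth) add -oth.
The other patterns: stems with 2 vowels insert -al- after the first vowel; stems with 3 vowels delete the last vowel and add -ob.
So bev → bevoth.

bevoth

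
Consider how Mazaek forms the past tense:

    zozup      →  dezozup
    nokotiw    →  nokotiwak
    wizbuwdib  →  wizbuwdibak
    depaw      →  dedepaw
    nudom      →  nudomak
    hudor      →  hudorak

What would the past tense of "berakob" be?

nokotiw and depaw both end in -w yet inflect differently (nokotiwak, dedepaw), so the final letter is not what conditions the rule; the last vowel is.
"berakob" has last vowel 'o'. The stems whose last vowel is 'o' (nudom → nudomak, hudor → hudorak) add -ak.
So berakob → berakobak.

berakobak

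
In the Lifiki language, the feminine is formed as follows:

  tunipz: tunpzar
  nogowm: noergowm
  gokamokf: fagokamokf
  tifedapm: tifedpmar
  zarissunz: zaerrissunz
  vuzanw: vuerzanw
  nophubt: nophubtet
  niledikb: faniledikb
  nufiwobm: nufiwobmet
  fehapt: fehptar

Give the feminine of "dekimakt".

fadekimakt

"dekimakt" has second-to-last letter 'k'. The stems whose second-to-last letter is 'k' (niledikb → faniledikb, gokamokf → fagokamokf) add the prefix fa-.
The other patterns: stems whose second-to-last letter is 'b' add -et; stems whose second-to-last letter is 'n' or 'w' insert -er- after the first vowel; stems whose second-to-last letter is 'p' delete the last vowel and add -ar.
So dekimakt → fadekimakt.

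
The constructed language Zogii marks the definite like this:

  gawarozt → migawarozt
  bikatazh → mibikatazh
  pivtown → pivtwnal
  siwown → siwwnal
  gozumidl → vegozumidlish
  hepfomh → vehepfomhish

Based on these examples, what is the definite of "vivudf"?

vevivudfish

bikatazh and hepfomh both end in -h yet inflect differently (mibikatazh, vehepfomhish), so the final letter is not what conditions the rule; the second-to-last letter is.
"vivudf" has second-to-last letter 'd'. The one such stem in the data (gozumidl → vegozumidlish) adds ve- … -ish around the stem, so the same rule applies.
So vivudf → vevivudfish.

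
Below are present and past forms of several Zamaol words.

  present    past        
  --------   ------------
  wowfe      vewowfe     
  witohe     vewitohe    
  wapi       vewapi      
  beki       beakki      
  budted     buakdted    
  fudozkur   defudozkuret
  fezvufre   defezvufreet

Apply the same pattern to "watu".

vewatu

"watu" begins with w-. The stems beginning with w- (wowfe → vewowfe, witohe → vewitohe, wapi → vewapi) add the prefix ve-.
The other patterns: stems beginning with b- insert -ak- after the first vowel; stems beginning with f- add de- … -et around the stem.
So watu → vewatu.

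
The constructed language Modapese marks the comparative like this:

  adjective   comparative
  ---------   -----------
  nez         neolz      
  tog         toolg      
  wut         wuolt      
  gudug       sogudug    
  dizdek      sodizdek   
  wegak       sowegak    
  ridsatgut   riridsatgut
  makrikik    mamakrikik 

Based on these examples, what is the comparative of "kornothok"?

"kornothok" has 3 vowels. The stems with 3 vowels (ridsatgut → riridsatgut, makrikik → mamakrikik) repeat the first consonant+vowel as a prefix.
So kornothok → kokornothok.

kokornothok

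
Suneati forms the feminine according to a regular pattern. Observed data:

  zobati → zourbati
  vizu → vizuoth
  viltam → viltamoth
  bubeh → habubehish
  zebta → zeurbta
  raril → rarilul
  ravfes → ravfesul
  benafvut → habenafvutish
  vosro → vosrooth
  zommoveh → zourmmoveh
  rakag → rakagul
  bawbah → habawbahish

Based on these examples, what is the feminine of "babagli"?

hababagliish

"babagli" begins with b-. The stems beginning with b- (benafvut → habenafvutish, bawbah → habawbahish, bubeh → habubehish) add ha- … -ish around the stem.
So babagli → hababagliish.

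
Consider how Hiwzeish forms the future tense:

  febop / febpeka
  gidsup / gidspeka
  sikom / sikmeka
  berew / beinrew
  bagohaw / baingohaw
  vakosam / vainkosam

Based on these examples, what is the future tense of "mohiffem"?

"mohiffem" has last vowel 'e'. The one such stem in the data (berew → beinrew) inserts -in- after the first vowel (as do bagohaw, vakosam), so the same rule applies.
The other pattern: stems whose last vowel is 'o' or 'u' delete the last vowel and add -eka.
So mohiffem → moinhiffem.

moinhiffem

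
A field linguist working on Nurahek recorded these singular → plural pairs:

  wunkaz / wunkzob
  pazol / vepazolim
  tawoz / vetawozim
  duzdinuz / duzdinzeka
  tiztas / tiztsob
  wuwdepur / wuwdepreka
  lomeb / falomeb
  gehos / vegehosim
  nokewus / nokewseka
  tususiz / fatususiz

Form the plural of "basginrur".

basginrreka

"basginrur" has last vowel 'u'. The stems whose last vowel is 'u' (wuwdepur → wuwdepreka, duzdinuz → duzdinzeka, nokewus → nokewseka) delete the last vowel and add -eka.
The other patterns: stems whose last vowel is 'o' add ve- … -im around the stem; stems whose last vowel is 'a' delete the last vowel and add -ob; stems whose last vowel is 'e' or 'i' add the prefix fa-.
So basginrur → basginrreka.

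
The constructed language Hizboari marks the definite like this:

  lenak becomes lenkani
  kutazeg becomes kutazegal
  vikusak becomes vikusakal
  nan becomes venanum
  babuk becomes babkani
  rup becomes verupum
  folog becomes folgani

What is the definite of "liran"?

lenak and vikusak both end in -k yet inflect differently (lenkani, vikusakal), so the final letter is not what conditions the rule; the number of vowels is.
"liran" has 2 vowels. The stems with 2 vowels (lenak → lenkani, folog → folgani, babuk → babkani) delete the last vowel and add -ani.
The other patterns: stems with 1 vowel add ve- … -um around the stem; stems with 3 vowels add -al.
So liran → lirnani.

lirnani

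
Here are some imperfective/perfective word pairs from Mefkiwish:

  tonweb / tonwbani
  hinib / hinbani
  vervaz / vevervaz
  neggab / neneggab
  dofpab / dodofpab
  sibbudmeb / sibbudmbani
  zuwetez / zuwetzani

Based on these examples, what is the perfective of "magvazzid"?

magvazzdani

"magvazzid" has last vowel 'i'. The one such stem in the data (hinib → hinbani) deletes the last vowel and adds -ani (as do zuwetez, tonweb), so the same rule applies.
So magvazzid → magvazzdani.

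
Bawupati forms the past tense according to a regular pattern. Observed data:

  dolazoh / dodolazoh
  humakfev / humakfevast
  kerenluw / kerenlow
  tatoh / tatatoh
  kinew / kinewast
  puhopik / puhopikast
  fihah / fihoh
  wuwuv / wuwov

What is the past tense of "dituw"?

ditow

"dituw" has last vowel 'u'. The stems whose last vowel is 'u' (wuwuv → wuwov, kerenluw → kerenlow) change the last vowel to 'o'.
So dituw → ditow.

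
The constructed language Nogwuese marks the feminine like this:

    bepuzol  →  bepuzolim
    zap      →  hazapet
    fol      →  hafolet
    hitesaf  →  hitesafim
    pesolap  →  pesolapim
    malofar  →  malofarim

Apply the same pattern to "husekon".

pesolap and zap both end in -p yet inflect differently (pesolapim, hazapet), so the final letter is not what conditions the rule; the number of vowels is.
"husekon" has 3 vowels. The stems with 3 vowels (malofar → malofarim, hitesaf → hitesafim, pesolap → pesolapim) add -im.
So husekon → husekonim.

husekonim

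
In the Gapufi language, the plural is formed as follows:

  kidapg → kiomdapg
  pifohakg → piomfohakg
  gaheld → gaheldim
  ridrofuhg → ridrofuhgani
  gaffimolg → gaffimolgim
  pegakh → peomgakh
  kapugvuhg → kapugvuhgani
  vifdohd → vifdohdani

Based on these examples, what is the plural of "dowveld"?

dowveldim

vifdohd and gaheld both end in -d yet inflect differently (vifdohdani, gaheldim), so the final letter is not what conditions the rule; the second-to-last letter is.
"dowveld" has second-to-last letter 'l'. The stems whose second-to-last letter is 'l' (gaheld → gaheldim, gaffimolg → gaffimolgim) add -im.
The other patterns: stems whose second-to-last letter is 'h' add -ani; stems whose second-to-last letter is 'k' or 'p' insert -om- after the first vowel.
So dowveld → dowveldim.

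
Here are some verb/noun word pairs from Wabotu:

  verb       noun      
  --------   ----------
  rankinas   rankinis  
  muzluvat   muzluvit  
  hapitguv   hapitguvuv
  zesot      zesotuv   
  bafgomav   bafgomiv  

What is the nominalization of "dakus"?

bafgomav and hapitguv both end in -v yet inflect differently (bafgomiv, hapitguvuv), so the final letter is not what conditions the rule; the last vowel is.
"dakus" has last vowel 'u'. The one such stem in the data (hapitguv → hapitguvuv) adds -uv, so the same rule applies.
So dakus → dakusuv.

dakusuv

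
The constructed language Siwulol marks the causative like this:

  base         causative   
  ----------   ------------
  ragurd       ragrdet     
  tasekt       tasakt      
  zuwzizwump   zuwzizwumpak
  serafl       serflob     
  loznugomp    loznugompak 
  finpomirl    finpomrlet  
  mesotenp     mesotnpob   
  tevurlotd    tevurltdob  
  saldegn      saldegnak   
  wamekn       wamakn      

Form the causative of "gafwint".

gafwntob

"gafwint" has second-to-last letter 'n'. The one such stem in the data (mesotenp → mesotnpob) deletes the last vowel and adds -ob (as do tevurlotd, serafl), so the same rule applies.
The other patterns: stems whose second-to-last letter is 'g' or 'm' add -ak; stems whose second-to-last letter is 'k' change the last vowel to 'a'; stems whose second-to-last letter is 'r' delete the last vowel and add -et.
So gafwint → gafwntob.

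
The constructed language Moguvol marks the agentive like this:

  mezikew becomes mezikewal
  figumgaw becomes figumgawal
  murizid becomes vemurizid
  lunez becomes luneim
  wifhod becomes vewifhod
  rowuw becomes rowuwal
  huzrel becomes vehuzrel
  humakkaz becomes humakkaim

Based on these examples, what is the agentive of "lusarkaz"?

lusarkaim

figumgaw and humakkaz both have last vowel 'a' yet inflect differently (figumgawal, humakkaim), so the last vowel is not what conditions the rule; the final letter is.
"lusarkaz" ends in -z. The stems ending in -z (humakkaz → humakkaim, lunez → luneim) drop the final letter and add -im.
The other patterns: stems ending in -w add -al; stems ending in -d or -l add the prefix ve-.
So lusarkaz → lusarkaim.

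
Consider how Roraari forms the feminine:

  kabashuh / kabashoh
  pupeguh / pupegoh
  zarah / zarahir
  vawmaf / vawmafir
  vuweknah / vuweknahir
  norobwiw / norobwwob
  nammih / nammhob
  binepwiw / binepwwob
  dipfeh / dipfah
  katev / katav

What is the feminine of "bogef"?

bogaf

"bogef" has last vowel 'e'. The stems whose last vowel is 'e' (dipfeh → dipfah, katev → katav) change the last vowel to 'a'.
So bogef → bogaf.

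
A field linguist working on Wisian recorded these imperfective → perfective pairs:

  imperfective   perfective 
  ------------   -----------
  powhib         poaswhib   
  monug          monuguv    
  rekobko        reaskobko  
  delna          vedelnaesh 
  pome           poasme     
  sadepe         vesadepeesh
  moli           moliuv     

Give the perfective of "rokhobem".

sadepe and pome both end in -e yet inflect differently (vesadepeesh, poasme), so the final letter is not what conditions the rule; the first letter is.
"rokhobem" begins with r-. The one such stem in the data (rekobko → reaskobko) inserts -as- after the first vowel (as do powhib, pome), so the same rule applies.
So rokhobem → roaskhobem.

roaskhobem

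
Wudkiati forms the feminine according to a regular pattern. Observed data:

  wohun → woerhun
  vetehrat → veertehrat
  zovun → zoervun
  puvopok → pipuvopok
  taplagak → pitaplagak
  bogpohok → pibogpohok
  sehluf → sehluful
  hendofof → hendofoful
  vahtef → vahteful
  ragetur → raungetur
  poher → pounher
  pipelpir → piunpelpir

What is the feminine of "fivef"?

vetehrat and taplagak both have last vowel 'a' yet inflect differently (veertehrat, pitaplagak), so the last vowel is not what conditions the rule; the final letter is.
"fivef" ends in -f. The stems ending in -f (sehluf → sehluful, hendofof → hendofoful, vahtef → vahteful) add -ul.
The other patterns: stems ending in -n or -t insert -er- after the first vowel; stems ending in -k add the prefix pi-; stems ending in -r insert -un- after the first vowel.
So fivef → fiveful.

fiveful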